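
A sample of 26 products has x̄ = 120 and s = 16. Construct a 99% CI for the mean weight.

CI = x̄ ± t*(s/√n) = 120 ± 2.787(16/√26) = (111.25, 128.75)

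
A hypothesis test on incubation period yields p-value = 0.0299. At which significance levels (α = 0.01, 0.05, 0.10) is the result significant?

p = 0.0299. Significant at: α = 0.05, 0.1.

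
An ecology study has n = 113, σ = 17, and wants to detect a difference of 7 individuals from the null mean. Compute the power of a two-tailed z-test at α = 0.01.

SE = σ/√n = 17/√113 = 1.599. Non-centrality λ = d/SE = 7/1.599 = 4.377. Power ≈ Φ(λ - z_{α/2}) = Φ(4.377 - 2.576) = Φ(1.801) = 0.964.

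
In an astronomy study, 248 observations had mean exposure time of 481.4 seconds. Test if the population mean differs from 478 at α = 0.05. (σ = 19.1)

z = (x̄ - μ₀)/(σ/√n) = (481.4 - 478)/(19.1/√248) = 2.803. Critical value: ±1.96. Since |2.803| > 1.96, Reject H₀.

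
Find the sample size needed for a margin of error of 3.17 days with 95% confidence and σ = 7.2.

n = (z*σ/E)² = (1.96×7.2/3.17)² = 19.8 → n = 20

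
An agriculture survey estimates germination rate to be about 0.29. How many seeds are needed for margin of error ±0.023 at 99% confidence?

n = z²p(1-p)/E² = 2.576²×0.29×0.71/0.023² = 2582.8 → n = 2583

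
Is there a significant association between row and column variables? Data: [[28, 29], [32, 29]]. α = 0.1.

χ² = 0.131. df = 1, critical = 2.706. Fail to reject H₀. No evidence of dependence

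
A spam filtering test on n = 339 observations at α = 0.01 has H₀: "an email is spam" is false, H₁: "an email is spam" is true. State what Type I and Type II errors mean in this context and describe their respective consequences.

Type I (false positive): concluding that an email is spam when it is not — a legitimate email is sent to the spam folder and the user misses it. Type II (false negative): failing to conclude that an email is spam when it is — a spam email lands in the inbox. Which is costlier depends on domain priorities and is a judgement call rather than a statistical fact.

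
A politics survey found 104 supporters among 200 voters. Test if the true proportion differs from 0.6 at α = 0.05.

p̂ = 0.52, p₀ = 0.6. z = (p̂ - p₀)/√(p₀(1-p₀)/n) = -2.309. Critical: ±1.96. Reject H₀.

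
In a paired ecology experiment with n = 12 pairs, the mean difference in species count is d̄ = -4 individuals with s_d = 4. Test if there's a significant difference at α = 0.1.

t = d̄/(s_d/√n) = -4/(4/√12) = -3.464. df = 11, critical t = ±1.796. Reject H₀.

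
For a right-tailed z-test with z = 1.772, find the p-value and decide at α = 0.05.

p = P(Z > 1.772) = 1 - Φ(1.772) ≈ 0.0382. Since p < 0.05, reject H₀ (significant) at α = 0.05.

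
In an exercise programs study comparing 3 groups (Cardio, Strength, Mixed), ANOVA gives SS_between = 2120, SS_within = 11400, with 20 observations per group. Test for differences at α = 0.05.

df_between = 2, df_within = 57. F = MS_between/MS_within = 1060.0/200.0 = 5.3. F_crit ≈ 3.159. Reject H₀. At least one mean differs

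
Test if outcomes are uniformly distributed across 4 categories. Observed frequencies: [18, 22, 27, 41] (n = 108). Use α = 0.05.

Expected = 27 each. χ² = Σ(O-E)²/E = 11.185. df = 3, critical value = 7.815. Reject H₀.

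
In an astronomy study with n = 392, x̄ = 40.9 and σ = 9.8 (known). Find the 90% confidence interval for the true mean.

CI = x̄ ± z*(σ/√n) = 40.9 ± 1.645(9.8/√392) = 40.9 ± 0.81 = (40.09, 41.71)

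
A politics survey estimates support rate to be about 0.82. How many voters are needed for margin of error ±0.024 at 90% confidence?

n = z²p(1-p)/E² = 1.645²×0.82×0.18/0.024² = 693.4 → n = 694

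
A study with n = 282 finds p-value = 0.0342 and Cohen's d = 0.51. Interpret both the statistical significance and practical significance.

Statistically significant (p = 0.0342 < 0.05). Cohen's d = 0.51 indicates a medium effect size. Both statistical and practical significance should be considered.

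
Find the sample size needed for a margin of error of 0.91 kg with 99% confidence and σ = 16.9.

n = (z*σ/E)² = (2.576×16.9/0.91)² = 2288.7 → n = 2289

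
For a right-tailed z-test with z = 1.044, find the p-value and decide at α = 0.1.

p = P(Z > 1.044) = 1 - Φ(1.044) ≈ 0.1482. Since p ≥ 0.1, fail to reject H₀ (not significant) at α = 0.1.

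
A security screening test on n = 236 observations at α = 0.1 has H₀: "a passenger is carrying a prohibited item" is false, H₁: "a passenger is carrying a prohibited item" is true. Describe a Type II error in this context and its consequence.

Type II error: failing to reject H₀ when it is false — concluding that a passenger is carrying a prohibited item is not supported when in fact it is. Consequence: letting a prohibited item through — security breach.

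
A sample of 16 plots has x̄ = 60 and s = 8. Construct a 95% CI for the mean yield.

CI = x̄ ± t*(s/√n) = 60 ± 2.131(8/√16) = (55.74, 64.26)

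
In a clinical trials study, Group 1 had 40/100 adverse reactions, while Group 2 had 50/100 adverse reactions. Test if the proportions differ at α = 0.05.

p̂₁ = 0.4, p̂₂ = 0.5, pooled p̂ = 0.45. z = -1.421. Critical: ±1.96. Fail to reject H₀.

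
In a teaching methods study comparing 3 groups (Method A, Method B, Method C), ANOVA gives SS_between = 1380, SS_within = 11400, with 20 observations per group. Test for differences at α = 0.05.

df_between = 2, df_within = 57. F = MS_between/MS_within = 690.0/200.0 = 3.45. F_crit ≈ 3.159. Reject H₀. At least one mean differs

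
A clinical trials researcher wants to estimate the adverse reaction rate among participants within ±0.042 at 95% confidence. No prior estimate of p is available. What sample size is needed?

Conservative approach: use p = 0.5 (maximizes p(1-p) = 0.25). n = z²(0.25)/E² = 1.96²×0.25/0.042² = 544.4 → n = 545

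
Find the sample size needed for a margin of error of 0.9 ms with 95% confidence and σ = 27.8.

n = (z*σ/E)² = (1.96×27.8/0.9)² = 3665.4 → n = 3666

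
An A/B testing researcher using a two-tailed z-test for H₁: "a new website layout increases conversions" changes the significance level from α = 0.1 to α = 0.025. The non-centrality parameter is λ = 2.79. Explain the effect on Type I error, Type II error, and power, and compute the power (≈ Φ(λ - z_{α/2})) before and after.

Decreasing α from 0.1 to 0.025:
• Type I error rate decreases (α is the Type I rate by definition).
• Critical value moves from z_{α/2} = 1.645 to 2.241, so power = Φ(λ - z_{α/2}) goes from Φ(2.79 - 1.645) = 0.874 to Φ(2.79 - 2.241) = 0.708.
• Type II error rate β = 1 - power therefore increases (0.126 → 0.292).
Appropriate when false positives are costly — here, rolling out a layout that doesn't actually help — wasted engineering effort.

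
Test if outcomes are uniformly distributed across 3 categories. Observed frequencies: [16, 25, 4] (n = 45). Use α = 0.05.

Expected = 15 each. χ² = Σ(O-E)²/E = 14.8. df = 2, critical value = 5.991. Reject H₀.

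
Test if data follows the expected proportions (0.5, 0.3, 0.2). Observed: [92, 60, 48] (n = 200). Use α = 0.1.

Expected: [100.0, 60.0, 40.0]. χ² = 2.24. df = 2, critical = 4.605. Fail to reject H₀.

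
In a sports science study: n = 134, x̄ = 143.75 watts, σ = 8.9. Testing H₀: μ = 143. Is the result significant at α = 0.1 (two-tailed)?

z = (143.75 - 143)/(8.9/√134) = 0.975. Since |z| ≤ 1.645, not significant at α = 0.1.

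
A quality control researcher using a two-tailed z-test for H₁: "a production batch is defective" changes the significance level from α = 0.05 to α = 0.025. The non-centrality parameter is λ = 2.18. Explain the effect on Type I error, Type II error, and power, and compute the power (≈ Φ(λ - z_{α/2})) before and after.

Decreasing α from 0.05 to 0.025:
• Type I error rate decreases (α is the Type I rate by definition).
• Critical value moves from z_{α/2} = 1.96 to 2.241, so power = Φ(λ - z_{α/2}) goes from Φ(2.18 - 1.96) = 0.587 to Φ(2.18 - 2.241) = 0.476.
• Type II error rate β = 1 - power therefore increases (0.413 → 0.524).
Appropriate when false positives are costly — here, scrapping a good batch — wasted material and cost for no reason.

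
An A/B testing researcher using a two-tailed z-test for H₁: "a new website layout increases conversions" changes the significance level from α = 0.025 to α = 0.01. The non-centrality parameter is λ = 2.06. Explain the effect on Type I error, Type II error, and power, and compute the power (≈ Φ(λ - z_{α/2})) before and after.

Decreasing α from 0.025 to 0.01:
• Type I error rate decreases (α is the Type I rate by definition).
• Critical value moves from z_{α/2} = 2.241 to 2.576, so power = Φ(λ - z_{α/2}) goes from Φ(2.06 - 2.241) = 0.428 to Φ(2.06 - 2.576) = 0.303.
• Type II error rate β = 1 - power therefore increases (0.572 → 0.697).
Appropriate when false positives are costly — here, rolling out a layout that doesn't actually help — wasted engineering effort.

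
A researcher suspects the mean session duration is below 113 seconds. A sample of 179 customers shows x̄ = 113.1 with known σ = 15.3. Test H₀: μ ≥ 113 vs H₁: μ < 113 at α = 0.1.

z = 0.087. Critical value: -1.28. Fail to reject H₀.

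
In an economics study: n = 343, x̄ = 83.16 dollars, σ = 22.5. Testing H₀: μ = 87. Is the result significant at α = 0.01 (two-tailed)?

z = (83.16 - 87)/(22.5/√343) = -3.161. Since |z| > 2.576, significant at α = 0.01.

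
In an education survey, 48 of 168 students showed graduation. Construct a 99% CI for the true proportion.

p̂ = 0.286. CI = p̂ ± z*√(p̂(1-p̂)/n) = (0.196, 0.375)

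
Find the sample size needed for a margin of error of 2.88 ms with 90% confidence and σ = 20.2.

n = (z*σ/E)² = (1.645×20.2/2.88)² = 133.1 → n = 134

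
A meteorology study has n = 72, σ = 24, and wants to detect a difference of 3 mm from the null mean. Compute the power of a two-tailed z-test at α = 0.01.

SE = σ/√n = 24/√72 = 2.828. Non-centrality λ = d/SE = 3/2.828 = 1.061. Power ≈ Φ(λ - z_{α/2}) = Φ(1.061 - 2.576) = Φ(-1.515) = 0.065.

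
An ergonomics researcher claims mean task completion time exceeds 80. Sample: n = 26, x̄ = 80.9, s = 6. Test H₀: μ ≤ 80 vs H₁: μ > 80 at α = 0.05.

t = (80.9 - 80)/(6/√26) = 0.765, df = 25. Critical t = 1.708. Fail to reject H₀.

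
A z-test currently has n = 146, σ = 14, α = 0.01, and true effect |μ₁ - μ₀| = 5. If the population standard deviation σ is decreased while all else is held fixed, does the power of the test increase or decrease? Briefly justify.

Power increases: a smaller σ shrinks the standard error σ/√n, moving the sampling distribution under H₁ further from the critical value.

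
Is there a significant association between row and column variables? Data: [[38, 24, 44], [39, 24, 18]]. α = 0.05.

χ² = 7.712. df = 2, critical = 5.991. Reject H₀. Variables are dependent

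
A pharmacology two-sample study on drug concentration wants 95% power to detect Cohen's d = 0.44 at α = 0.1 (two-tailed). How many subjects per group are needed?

z_{α/2} = 1.645, z_β = Φ⁻¹(0.95) = 1.645. For small effect (d = 0.44): n per group = 2(z_{α/2} + z_β)²/d² = 2(1.645 + 1.645)²/0.44² = 111.8 → 112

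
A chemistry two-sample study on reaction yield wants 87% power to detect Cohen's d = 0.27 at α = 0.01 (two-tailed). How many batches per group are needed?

z_{α/2} = 2.576, z_β = Φ⁻¹(0.87) = 1.126. For small effect (d = 0.27): n per group = 2(z_{α/2} + z_β)²/d² = 2(2.576 + 1.126)²/0.27² = 376.0 → 376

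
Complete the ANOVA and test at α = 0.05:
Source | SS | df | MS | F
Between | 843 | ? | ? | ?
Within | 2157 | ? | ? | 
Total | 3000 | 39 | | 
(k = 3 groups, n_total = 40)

df_between = 2, df_within = 37. MS_between = 421.5, MS_within = 58.3. F = 7.23, F_crit ≈ 3.252. Reject H₀.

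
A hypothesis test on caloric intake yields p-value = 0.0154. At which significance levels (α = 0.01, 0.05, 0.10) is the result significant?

p = 0.0154. Significant at: α = 0.05, 0.1.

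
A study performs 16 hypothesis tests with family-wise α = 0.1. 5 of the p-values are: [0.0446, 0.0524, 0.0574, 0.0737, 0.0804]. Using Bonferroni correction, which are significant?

Bonferroni α = 0.1/16 = 0.00625. None of the given p-values are significant.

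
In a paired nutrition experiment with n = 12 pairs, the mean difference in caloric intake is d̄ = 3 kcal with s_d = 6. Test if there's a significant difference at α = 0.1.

t = d̄/(s_d/√n) = 3/(6/√12) = 1.732. df = 11, critical t = ±1.796. Fail to reject H₀.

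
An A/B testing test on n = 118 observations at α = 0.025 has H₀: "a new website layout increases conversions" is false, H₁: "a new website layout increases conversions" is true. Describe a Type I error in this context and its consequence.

Type I error: rejecting H₀ when it is true — concluding that a new website layout increases conversions when in fact it is not. Consequence: rolling out a layout that doesn't actually help — wasted engineering effort.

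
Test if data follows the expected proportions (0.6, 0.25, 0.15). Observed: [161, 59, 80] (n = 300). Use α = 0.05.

Expected: [180.0, 75.0, 45.0]. χ² = 32.641. df = 2, critical = 5.991. Reject H₀.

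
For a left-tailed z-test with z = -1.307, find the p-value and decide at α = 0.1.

p = P(Z < -1.307) = Φ(-1.307) ≈ 0.0956. Since p < 0.1, reject H₀ (significant) at α = 0.1.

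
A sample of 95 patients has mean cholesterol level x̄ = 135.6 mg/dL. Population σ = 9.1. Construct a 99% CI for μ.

CI = x̄ ± z*(σ/√n) = 135.6 ± 2.576(9.1/√95) = 135.6 ± 2.41 = (133.19, 138.01)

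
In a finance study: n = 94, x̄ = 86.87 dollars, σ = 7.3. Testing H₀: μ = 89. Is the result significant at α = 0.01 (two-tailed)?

z = (86.87 - 89)/(7.3/√94) = -2.829. Since |z| > 2.576, significant at α = 0.01.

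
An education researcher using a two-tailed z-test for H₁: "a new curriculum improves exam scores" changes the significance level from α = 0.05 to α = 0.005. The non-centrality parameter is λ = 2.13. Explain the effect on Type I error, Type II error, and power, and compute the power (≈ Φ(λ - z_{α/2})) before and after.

Decreasing α from 0.05 to 0.005:
• Type I error rate decreases (α is the Type I rate by definition).
• Critical value moves from z_{α/2} = 1.96 to 2.807, so power = Φ(λ - z_{α/2}) goes from Φ(2.13 - 1.96) = 0.567 to Φ(2.13 - 2.807) = 0.249.
• Type II error rate β = 1 - power therefore increases (0.433 → 0.751).
Appropriate when false positives are costly — here, adopting a curriculum that gives no real benefit — disruption for nothing.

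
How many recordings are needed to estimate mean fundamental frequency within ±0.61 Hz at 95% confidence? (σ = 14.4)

n = (z*σ/E)² = (1.96×14.4/0.61)² = 2140.8 → n = 2141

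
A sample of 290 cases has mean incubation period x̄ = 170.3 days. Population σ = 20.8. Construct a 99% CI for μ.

CI = x̄ ± z*(σ/√n) = 170.3 ± 2.576(20.8/√290) = 170.3 ± 3.15 = (167.15, 173.45)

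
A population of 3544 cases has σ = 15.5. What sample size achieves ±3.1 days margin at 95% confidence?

Without FPC: n₀ = (1.96×15.5/3.1)² = 96.04. With FPC: n = n₀N/(n₀+N-1) = 93.5 → n = 94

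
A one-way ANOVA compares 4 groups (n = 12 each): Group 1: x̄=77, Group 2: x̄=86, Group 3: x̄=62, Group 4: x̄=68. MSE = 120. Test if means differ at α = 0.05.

Grand mean = 73.25. SS_between = 3969.0, MS_between = 1323.0. F = 11.025, F_crit ≈ 2.816. Reject H₀.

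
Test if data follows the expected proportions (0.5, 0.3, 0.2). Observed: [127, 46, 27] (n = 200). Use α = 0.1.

Expected: [100.0, 60.0, 40.0]. χ² = 14.782. df = 2, critical = 4.605. Reject H₀.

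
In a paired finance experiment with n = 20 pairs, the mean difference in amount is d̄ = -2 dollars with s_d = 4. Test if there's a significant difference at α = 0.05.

t = d̄/(s_d/√n) = -2/(4/√20) = -2.236. df = 19, critical t = ±2.093. Reject H₀.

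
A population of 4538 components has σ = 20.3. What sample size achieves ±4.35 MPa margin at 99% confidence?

Without FPC: n₀ = (2.576×20.3/4.35)² = 144.512. With FPC: n = n₀N/(n₀+N-1) = 140.1 → n = 141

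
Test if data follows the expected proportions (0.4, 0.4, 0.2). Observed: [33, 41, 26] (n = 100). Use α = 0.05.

Expected: [40.0, 40.0, 20.0]. χ² = 3.05. df = 2, critical = 5.991. Fail to reject H₀.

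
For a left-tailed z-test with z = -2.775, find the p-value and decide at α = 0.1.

p = P(Z < -2.775) = Φ(-2.775) ≈ 0.0028. Since p < 0.1, reject H₀ (significant) at α = 0.1.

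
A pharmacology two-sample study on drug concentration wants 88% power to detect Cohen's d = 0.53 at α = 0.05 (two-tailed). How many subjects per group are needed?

z_{α/2} = 1.96, z_β = Φ⁻¹(0.88) = 1.175. For medium effect (d = 0.53): n per group = 2(z_{α/2} + z_β)²/d² = 2(1.96 + 1.175)²/0.53² = 70.0 → 70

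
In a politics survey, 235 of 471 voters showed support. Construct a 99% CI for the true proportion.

p̂ = 0.499. CI = p̂ ± z*√(p̂(1-p̂)/n) = (0.44, 0.558)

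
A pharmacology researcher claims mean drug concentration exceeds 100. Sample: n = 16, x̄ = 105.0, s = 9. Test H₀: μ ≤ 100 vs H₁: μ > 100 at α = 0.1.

t = (105.0 - 100)/(9/√16) = 2.222, df = 15. Critical t = 1.341. Reject H₀.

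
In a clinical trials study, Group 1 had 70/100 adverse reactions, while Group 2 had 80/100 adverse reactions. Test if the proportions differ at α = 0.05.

p̂₁ = 0.7, p̂₂ = 0.8, pooled p̂ = 0.75. z = -1.633. Critical: ±1.96. Fail to reject H₀.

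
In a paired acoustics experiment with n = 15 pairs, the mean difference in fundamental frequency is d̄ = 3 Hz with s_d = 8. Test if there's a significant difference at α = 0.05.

t = d̄/(s_d/√n) = 3/(8/√15) = 1.452. df = 14, critical t = ±2.145. Fail to reject H₀.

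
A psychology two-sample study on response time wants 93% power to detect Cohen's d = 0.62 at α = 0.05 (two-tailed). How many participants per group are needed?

z_{α/2} = 1.96, z_β = Φ⁻¹(0.93) = 1.476. For medium effect (d = 0.62): n per group = 2(z_{α/2} + z_β)²/d² = 2(1.96 + 1.476)²/0.62² = 61.4 → 62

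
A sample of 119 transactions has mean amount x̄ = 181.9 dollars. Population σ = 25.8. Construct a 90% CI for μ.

CI = x̄ ± z*(σ/√n) = 181.9 ± 1.645(25.8/√119) = 181.9 ± 3.89 = (178.01, 185.79)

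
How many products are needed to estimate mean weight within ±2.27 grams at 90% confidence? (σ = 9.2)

n = (z*σ/E)² = (1.645×9.2/2.27)² = 44.4 → n = 45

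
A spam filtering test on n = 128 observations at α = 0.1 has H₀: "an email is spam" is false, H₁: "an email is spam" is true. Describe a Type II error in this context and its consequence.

Type II error: failing to reject H₀ when it is false — concluding that an email is spam is not supported when in fact it is. Consequence: a spam email lands in the inbox.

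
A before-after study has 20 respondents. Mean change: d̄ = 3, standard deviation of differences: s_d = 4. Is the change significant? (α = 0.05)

t = d̄/(s_d/√n) = 3/(4/√20) = 3.354. df = 19, critical t = ±2.093. Reject H₀.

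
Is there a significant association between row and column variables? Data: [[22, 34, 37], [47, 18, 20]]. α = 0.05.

χ² = 18.73. df = 2, critical = 5.991. Reject H₀. Variables are dependent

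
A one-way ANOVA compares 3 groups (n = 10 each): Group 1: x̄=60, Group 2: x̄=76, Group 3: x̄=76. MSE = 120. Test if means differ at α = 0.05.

Grand mean = 70.67. SS_between = 1706.67, MS_between = 853.33. F = 7.111, F_crit ≈ 3.354. Reject H₀.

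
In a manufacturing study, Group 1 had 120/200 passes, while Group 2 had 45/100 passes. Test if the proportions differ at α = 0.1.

p̂₁ = 0.6, p̂₂ = 0.45, pooled p̂ = 0.55. z = 2.462. Critical: ±1.645. Reject H₀.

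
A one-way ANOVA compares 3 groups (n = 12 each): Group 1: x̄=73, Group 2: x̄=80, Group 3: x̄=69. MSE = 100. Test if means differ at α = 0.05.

Grand mean = 74.0. SS_between = 744.0, MS_between = 372.0. F = 3.72, F_crit ≈ 3.285. Reject H₀.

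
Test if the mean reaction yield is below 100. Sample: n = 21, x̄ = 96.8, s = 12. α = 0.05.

t = (96.8 - 100)/(12/√21) = -1.222, df = 20. Critical t = -1.725. Fail to reject H₀.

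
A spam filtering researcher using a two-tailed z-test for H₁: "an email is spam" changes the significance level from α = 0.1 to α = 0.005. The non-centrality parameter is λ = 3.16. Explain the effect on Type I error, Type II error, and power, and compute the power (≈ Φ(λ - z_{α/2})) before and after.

Decreasing α from 0.1 to 0.005:
• Type I error rate decreases (α is the Type I rate by definition).
• Critical value moves from z_{α/2} = 1.645 to 2.807, so power = Φ(λ - z_{α/2}) goes from Φ(3.16 - 1.645) = 0.935 to Φ(3.16 - 2.807) = 0.638.
• Type II error rate β = 1 - power therefore increases (0.065 → 0.362).
Appropriate when false positives are costly — here, a legitimate email is sent to the spam folder and the user misses it.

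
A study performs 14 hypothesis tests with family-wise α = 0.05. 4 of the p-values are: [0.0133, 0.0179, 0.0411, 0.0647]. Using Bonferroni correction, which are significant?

Bonferroni α = 0.05/14 = 0.00357. None of the given p-values are significant.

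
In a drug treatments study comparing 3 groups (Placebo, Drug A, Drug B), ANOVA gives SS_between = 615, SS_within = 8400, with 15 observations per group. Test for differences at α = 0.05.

df_between = 2, df_within = 42. F = MS_between/MS_within = 307.5/200.0 = 1.538. F_crit ≈ 3.22. Fail to reject H₀.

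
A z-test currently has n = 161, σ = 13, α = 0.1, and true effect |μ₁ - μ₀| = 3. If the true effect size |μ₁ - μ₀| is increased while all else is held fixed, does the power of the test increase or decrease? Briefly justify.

Power increases: a larger true effect increases the non-centrality λ = |μ₁ - μ₀|/(σ/√n).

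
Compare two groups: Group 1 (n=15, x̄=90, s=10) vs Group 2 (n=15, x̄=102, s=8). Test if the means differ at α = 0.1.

Pooled sp = 9.06. t = -3.629, df = 28. Critical t = ±1.701. Reject H₀.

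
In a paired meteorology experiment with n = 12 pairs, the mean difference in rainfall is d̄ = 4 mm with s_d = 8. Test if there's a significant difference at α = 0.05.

t = d̄/(s_d/√n) = 4/(8/√12) = 1.732. df = 11, critical t = ±2.201. Fail to reject H₀.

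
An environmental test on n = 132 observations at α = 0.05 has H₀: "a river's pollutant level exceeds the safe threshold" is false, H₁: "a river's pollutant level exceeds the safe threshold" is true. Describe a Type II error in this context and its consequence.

Type II error: failing to reject H₀ when it is false — concluding that a river's pollutant level exceeds the safe threshold is not supported when in fact it is. Consequence: allowing unsafe pollution to continue.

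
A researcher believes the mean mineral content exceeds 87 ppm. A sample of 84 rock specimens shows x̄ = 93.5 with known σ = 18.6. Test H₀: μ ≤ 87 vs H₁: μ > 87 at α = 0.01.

z = 3.203. Critical value: 2.33. Reject H₀.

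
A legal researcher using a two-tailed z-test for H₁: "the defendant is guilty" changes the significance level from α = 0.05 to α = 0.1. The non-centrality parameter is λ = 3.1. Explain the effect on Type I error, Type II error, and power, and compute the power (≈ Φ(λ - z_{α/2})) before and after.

Increasing α from 0.05 to 0.1:
• Type I error rate increases (α is the Type I rate by definition).
• Critical value moves from z_{α/2} = 1.96 to 1.645, so power = Φ(λ - z_{α/2}) goes from Φ(3.1 - 1.96) = 0.873 to Φ(3.1 - 1.645) = 0.927.
• Type II error rate β = 1 - power therefore decreases (0.127 → 0.073).
Appropriate when false negatives are costly — here, acquitting a guilty person.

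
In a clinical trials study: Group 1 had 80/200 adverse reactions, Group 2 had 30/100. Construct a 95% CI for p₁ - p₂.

p̂₁ = 0.4, p̂₂ = 0.3. Difference = 0.1. CI = (-0.013, 0.213)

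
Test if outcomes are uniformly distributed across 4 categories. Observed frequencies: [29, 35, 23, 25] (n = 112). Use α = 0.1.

Expected = 28 each. χ² = Σ(O-E)²/E = 3.0. df = 3, critical value = 6.251. Fail to reject H₀.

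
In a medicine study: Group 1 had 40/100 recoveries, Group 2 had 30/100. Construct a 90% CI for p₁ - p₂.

p̂₁ = 0.4, p̂₂ = 0.3. Difference = 0.1. CI = (-0.01, 0.21)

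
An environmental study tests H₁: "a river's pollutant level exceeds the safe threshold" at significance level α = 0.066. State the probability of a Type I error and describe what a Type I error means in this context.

P(Type I error) = α = 0.066. A Type I error is rejecting H₀ when H₀ is actually true (false positive) — here, concluding that a river's pollutant level exceeds the safe threshold when in fact this is not the case. Consequence: shutting down a compliant factory unnecessarily.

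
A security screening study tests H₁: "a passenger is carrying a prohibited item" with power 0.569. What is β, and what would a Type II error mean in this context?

β = 1 - power = 1 - 0.569 = 0.431. A Type II error is failing to reject H₀ when H₀ is false (false negative) — here, failing to conclude that a passenger is carrying a prohibited item when in fact it is true. Consequence: letting a prohibited item through — security breach.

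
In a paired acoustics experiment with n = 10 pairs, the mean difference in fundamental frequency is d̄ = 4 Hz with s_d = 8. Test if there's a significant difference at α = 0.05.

t = d̄/(s_d/√n) = 4/(8/√10) = 1.581. df = 9, critical t = ±2.262. Fail to reject H₀.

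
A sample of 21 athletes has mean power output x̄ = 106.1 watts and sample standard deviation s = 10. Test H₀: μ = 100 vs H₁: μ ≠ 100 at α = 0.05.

t = (x̄ - μ₀)/(s/√n) = (106.1 - 100)/(10/√21) = 2.795. df = 20, critical t = ±2.086. Reject H₀.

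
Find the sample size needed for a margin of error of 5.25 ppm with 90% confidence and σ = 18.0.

n = (z*σ/E)² = (1.645×18.0/5.25)² = 31.8 → n = 32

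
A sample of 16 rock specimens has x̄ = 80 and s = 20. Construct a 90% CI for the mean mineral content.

CI = x̄ ± t*(s/√n) = 80 ± 1.753(20/√16) = (71.23, 88.77)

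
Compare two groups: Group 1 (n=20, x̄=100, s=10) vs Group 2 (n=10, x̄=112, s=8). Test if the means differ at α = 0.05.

Pooled sp = 9.4. t = -3.295, df = 28. Critical t = ±2.048. Reject H₀.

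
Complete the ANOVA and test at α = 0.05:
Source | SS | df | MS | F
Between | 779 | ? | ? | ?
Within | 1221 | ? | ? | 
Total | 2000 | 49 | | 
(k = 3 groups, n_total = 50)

df_between = 2, df_within = 47. MS_between = 389.5, MS_within = 25.98. F = 14.993, F_crit ≈ 3.195. Reject H₀.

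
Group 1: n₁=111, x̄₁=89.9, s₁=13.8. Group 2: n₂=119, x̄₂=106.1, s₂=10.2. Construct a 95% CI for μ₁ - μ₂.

Difference = -16.2. SE = √(13.8²/111 + 10.2²/119) = 1.609. CI = (-19.35, -13.05)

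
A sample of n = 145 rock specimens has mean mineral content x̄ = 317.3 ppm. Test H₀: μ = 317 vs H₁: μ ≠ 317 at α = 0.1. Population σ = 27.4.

z = (x̄ - μ₀)/(σ/√n) = (317.3 - 317)/(27.4/√145) = 0.132. Critical value: ±1.645. Since |0.132| ≤ 1.645, Fail to reject H₀.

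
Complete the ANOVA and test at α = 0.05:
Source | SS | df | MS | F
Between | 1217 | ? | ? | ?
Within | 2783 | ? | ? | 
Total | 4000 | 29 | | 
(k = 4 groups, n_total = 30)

df_between = 3, df_within = 26. MS_between = 405.67, MS_within = 107.04. F = 3.79, F_crit ≈ 2.975. Reject H₀.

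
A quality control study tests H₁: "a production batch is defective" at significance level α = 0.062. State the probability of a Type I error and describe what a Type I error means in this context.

P(Type I error) = α = 0.062. A Type I error is rejecting H₀ when H₀ is actually true (false positive) — here, concluding that a production batch is defective when in fact this is not the case. Consequence: scrapping a good batch — wasted material and cost for no reason.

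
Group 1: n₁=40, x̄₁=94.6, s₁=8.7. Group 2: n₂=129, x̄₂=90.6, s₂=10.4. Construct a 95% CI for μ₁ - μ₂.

Difference = 4.0. SE = √(8.7²/40 + 10.4²/129) = 1.652. CI = (0.76, 7.24)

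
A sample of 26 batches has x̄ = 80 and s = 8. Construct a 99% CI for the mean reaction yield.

CI = x̄ ± t*(s/√n) = 80 ± 2.787(8/√26) = (75.63, 84.37)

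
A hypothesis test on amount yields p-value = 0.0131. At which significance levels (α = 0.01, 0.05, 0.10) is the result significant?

p = 0.0131. Significant at: α = 0.05, 0.1.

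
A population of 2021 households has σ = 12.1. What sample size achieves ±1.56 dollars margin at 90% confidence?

Without FPC: n₀ = (1.645×12.1/1.56)² = 162.8. With FPC: n = n₀N/(n₀+N-1) = 150.7 → n = 151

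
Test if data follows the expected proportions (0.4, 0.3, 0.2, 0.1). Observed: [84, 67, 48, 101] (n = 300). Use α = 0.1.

Expected: [120.0, 90.0, 60.0, 30.0]. χ² = 187.111. df = 3, critical = 6.251. Reject H₀.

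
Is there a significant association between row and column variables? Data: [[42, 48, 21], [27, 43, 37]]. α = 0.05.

χ² = 7.879. df = 2, critical = 5.991. Reject H₀. Variables are dependent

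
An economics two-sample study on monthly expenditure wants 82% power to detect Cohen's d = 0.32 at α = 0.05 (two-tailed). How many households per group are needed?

z_{α/2} = 1.96, z_β = Φ⁻¹(0.82) = 0.915. For small effect (d = 0.32): n per group = 2(z_{α/2} + z_β)²/d² = 2(1.96 + 0.915)²/0.32² = 161.4 → 162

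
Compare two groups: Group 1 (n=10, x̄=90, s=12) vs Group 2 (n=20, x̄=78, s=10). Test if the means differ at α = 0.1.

Pooled sp = 10.68. t = 2.9, df = 28. Critical t = ±1.701. Reject H₀.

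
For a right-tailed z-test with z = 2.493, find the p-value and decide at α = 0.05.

p = P(Z > 2.493) = 1 - Φ(2.493) ≈ 0.0063. Since p < 0.05, reject H₀ (significant) at α = 0.05.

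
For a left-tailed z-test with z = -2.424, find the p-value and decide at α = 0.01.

p = P(Z < -2.424) = Φ(-2.424) ≈ 0.0077. Since p < 0.01, reject H₀ (significant) at α = 0.01.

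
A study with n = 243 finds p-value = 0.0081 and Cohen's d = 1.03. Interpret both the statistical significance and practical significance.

Statistically significant (p = 0.0081 < 0.05). Cohen's d = 1.03 indicates a large effect size. Both statistical and practical significance should be considered.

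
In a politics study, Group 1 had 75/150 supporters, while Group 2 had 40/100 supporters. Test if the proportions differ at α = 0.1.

p̂₁ = 0.5, p̂₂ = 0.4, pooled p̂ = 0.46. z = 1.554. Critical: ±1.645. Fail to reject H₀.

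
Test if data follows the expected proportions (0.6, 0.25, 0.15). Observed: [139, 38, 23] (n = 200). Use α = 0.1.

Expected: [120.0, 50.0, 30.0]. χ² = 7.522. df = 2, critical = 4.605. Reject H₀.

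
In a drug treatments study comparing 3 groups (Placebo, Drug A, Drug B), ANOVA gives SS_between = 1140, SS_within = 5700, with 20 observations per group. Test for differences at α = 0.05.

df_between = 2, df_within = 57. F = MS_between/MS_within = 570.0/100.0 = 5.7. F_crit ≈ 3.159. Reject H₀. At least one mean differs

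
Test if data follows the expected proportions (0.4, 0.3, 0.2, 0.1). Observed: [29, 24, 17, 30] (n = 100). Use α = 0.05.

Expected: [40.0, 30.0, 20.0, 10.0]. χ² = 44.675. df = 3, critical = 7.815. Reject H₀.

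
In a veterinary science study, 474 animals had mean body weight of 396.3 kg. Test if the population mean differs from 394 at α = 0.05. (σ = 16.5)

z = (x̄ - μ₀)/(σ/√n) = (396.3 - 394)/(16.5/√474) = 3.035. Critical value: ±1.96. Since |3.035| > 1.96, Reject H₀.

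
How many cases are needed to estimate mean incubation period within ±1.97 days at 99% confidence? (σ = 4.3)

n = (z*σ/E)² = (2.576×4.3/1.97)² = 31.6 → n = 32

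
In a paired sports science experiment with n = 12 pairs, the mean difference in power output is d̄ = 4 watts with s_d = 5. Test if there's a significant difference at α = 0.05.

t = d̄/(s_d/√n) = 4/(5/√12) = 2.771. df = 11, critical t = ±2.201. Reject H₀.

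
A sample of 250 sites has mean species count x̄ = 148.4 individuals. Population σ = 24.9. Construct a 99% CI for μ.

CI = x̄ ± z*(σ/√n) = 148.4 ± 2.576(24.9/√250) = 148.4 ± 4.06 = (144.34, 152.46)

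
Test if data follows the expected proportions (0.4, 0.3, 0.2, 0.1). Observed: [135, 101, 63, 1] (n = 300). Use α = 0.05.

Expected: [120.0, 90.0, 60.0, 30.0]. χ² = 31.403. df = 3, critical = 7.815. Reject H₀.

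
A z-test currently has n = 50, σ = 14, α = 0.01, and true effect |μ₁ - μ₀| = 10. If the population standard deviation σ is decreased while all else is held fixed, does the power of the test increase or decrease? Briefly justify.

Power increases: a smaller σ shrinks the standard error σ/√n, moving the sampling distribution under H₁ further from the critical value.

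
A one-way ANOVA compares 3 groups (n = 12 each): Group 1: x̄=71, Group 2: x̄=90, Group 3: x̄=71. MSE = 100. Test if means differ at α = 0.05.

Grand mean = 77.33. SS_between = 2888.0, MS_between = 1444.0. F = 14.44, F_crit ≈ 3.285. Reject H₀.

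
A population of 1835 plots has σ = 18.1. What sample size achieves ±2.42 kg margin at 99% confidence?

Without FPC: n₀ = (2.576×18.1/2.42)² = 371.209. With FPC: n = n₀N/(n₀+N-1) = 308.9 → n = 309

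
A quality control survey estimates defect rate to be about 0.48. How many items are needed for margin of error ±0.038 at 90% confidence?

n = z²p(1-p)/E² = 1.645²×0.48×0.52/0.038² = 467.7 → n = 468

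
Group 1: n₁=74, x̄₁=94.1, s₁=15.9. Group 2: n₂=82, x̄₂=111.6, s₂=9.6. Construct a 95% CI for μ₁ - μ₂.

Difference = -17.5. SE = √(15.9²/74 + 9.6²/82) = 2.131. CI = (-21.68, -13.32)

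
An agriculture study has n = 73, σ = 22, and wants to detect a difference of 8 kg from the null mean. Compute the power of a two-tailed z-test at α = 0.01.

SE = σ/√n = 22/√73 = 2.575. Non-centrality λ = d/SE = 8/2.575 = 3.107. Power ≈ Φ(λ - z_{α/2}) = Φ(3.107 - 2.576) = Φ(0.531) = 0.702.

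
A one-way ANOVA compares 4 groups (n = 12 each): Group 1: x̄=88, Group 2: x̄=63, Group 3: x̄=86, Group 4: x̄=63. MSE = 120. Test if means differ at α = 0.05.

Grand mean = 75.0. SS_between = 6936.0, MS_between = 2312.0. F = 19.267, F_crit ≈ 2.816. Reject H₀.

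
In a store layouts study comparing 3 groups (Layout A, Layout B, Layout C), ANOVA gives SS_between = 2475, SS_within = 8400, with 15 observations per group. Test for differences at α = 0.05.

df_between = 2, df_within = 42. F = MS_between/MS_within = 1237.5/200.0 = 6.188. F_crit ≈ 3.22. Reject H₀. At least one mean differs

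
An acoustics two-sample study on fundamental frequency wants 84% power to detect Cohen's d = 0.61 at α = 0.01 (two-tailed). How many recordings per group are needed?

z_{α/2} = 2.576, z_β = Φ⁻¹(0.84) = 0.994. For medium effect (d = 0.61): n per group = 2(z_{α/2} + z_β)²/d² = 2(2.576 + 0.994)²/0.61² = 68.5 → 69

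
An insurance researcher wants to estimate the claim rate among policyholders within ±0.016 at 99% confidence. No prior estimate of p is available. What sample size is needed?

Conservative approach: use p = 0.5 (maximizes p(1-p) = 0.25). n = z²(0.25)/E² = 2.576²×0.25/0.016² = 6480.3 → n = 6481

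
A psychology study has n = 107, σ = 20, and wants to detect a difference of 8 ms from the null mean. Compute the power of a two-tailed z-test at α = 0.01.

SE = σ/√n = 20/√107 = 1.933. Non-centrality λ = d/SE = 8/1.933 = 4.138. Power ≈ Φ(λ - z_{α/2}) = Φ(4.138 - 2.576) = Φ(1.562) = 0.941.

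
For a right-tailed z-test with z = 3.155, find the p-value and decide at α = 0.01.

p = P(Z > 3.155) = 1 - Φ(3.155) ≈ 0.0008. Since p < 0.01, reject H₀ (significant) at α = 0.01.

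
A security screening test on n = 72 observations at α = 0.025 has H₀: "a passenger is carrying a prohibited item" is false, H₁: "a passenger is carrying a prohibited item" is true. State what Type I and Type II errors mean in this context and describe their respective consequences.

Type I (false positive): concluding that a passenger is carrying a prohibited item when it is not — detaining an innocent passenger — delay and inconvenience. Type II (false negative): failing to conclude that a passenger is carrying a prohibited item when it is — letting a prohibited item through — security breach. Which is costlier depends on domain priorities and is a judgement call rather than a statistical fact.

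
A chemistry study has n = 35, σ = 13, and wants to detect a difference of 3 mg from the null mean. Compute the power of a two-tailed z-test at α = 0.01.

SE = σ/√n = 13/√35 = 2.197. Non-centrality λ = d/SE = 3/2.197 = 1.365. Power ≈ Φ(λ - z_{α/2}) = Φ(1.365 - 2.576) = Φ(-1.211) = 0.113.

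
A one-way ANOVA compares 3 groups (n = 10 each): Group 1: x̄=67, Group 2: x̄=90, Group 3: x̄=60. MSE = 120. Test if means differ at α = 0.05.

Grand mean = 72.33. SS_between = 4926.67, MS_between = 2463.33. F = 20.528, F_crit ≈ 3.354. Reject H₀.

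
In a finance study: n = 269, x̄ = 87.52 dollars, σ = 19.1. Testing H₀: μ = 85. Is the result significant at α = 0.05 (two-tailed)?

z = (87.52 - 85)/(19.1/√269) = 2.164. Since |z| > 1.96, significant at α = 0.05.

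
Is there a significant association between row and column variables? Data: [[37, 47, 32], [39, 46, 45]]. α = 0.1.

χ² = 1.466. df = 2, critical = 4.605. Fail to reject H₀. No evidence of dependence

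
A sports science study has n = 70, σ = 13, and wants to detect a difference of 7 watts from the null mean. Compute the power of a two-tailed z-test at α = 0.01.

SE = σ/√n = 13/√70 = 1.554. Non-centrality λ = d/SE = 7/1.554 = 4.505. Power ≈ Φ(λ - z_{α/2}) = Φ(4.505 - 2.576) = Φ(1.929) = 0.973.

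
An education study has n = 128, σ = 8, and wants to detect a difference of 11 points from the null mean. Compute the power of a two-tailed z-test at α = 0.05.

SE = σ/√n = 8/√128 = 0.707. Non-centrality λ = d/SE = 11/0.707 = 15.556. Power ≈ Φ(λ - z_{α/2}) = Φ(15.556 - 1.96) = Φ(13.596) = 1.0.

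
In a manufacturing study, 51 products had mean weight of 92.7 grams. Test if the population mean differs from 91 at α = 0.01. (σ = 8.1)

z = (x̄ - μ₀)/(σ/√n) = (92.7 - 91)/(8.1/√51) = 1.499. Critical value: ±2.576. Since |1.499| ≤ 2.576, Fail to reject H₀.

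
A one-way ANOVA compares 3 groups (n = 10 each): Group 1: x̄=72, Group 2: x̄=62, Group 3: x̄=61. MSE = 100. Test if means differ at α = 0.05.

Grand mean = 65.0. SS_between = 740.0, MS_between = 370.0. F = 3.7, F_crit ≈ 3.354. Reject H₀.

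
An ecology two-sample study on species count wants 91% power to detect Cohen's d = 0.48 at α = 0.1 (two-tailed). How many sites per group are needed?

z_{α/2} = 1.645, z_β = Φ⁻¹(0.91) = 1.341. For small effect (d = 0.48): n per group = 2(z_{α/2} + z_β)²/d² = 2(1.645 + 1.341)²/0.48² = 77.4 → 78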